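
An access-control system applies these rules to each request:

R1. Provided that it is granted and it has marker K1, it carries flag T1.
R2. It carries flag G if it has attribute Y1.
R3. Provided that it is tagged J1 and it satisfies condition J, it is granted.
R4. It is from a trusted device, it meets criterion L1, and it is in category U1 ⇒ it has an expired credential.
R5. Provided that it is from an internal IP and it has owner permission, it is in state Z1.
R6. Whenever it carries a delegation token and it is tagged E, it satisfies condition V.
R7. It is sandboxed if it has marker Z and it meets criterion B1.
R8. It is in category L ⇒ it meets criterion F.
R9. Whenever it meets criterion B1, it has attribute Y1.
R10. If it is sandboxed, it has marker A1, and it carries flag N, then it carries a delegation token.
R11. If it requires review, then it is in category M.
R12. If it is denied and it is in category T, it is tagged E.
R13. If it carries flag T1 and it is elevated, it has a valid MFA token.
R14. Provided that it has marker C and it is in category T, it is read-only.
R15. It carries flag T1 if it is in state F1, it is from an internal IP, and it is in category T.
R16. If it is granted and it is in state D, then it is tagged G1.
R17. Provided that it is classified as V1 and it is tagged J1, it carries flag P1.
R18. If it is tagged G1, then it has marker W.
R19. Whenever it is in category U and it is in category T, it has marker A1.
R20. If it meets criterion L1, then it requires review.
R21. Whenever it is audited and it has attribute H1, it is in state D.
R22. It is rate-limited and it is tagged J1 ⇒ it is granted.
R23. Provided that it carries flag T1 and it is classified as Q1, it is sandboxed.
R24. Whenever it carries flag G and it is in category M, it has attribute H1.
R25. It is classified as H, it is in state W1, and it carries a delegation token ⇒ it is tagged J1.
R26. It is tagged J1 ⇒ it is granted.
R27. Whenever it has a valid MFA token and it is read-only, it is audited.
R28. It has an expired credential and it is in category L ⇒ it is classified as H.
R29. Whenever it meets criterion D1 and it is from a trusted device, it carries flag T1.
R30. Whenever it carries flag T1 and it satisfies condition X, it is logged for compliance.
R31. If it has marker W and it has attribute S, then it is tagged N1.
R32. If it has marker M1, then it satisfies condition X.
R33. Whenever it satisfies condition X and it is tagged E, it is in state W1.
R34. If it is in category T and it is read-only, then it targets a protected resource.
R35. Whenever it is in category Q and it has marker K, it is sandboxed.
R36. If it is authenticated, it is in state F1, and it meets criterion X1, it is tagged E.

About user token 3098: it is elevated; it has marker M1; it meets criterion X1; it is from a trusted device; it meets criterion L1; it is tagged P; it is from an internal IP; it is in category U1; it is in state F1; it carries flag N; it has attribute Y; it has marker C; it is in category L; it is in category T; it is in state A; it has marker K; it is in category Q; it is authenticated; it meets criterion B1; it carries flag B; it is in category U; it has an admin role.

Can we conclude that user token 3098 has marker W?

Yes

By R4 (it is from a trusted device, it meets criterion L1, it is in category U1): it has an expired credential.
By R9 (it meets criterion B1): it has attribute Y1.
By R14 (it has marker C, it is in category T): it is read-only.
By R15 (it is in state F1, it is from an internal IP, it is in category T): it carries flag T1.
By R19 (it is in category U, it is in category T): it has marker A1.
By R20 (it meets criterion L1): it requires review.
By R28 (it has an expired credential, it is in category L): it is classified as H.
By R32 (it has marker M1): it satisfies condition X.
By R35 (it is in category Q, it has marker K): it is sandboxed.
By R36 (it is authenticated, it is in state F1, it meets criterion X1): it is tagged E.
By R2 (it has attribute Y1): it carries flag G.
By R10 (it is sandboxed, it has marker A1, it carries flag N): it carries a delegation token.
By R11 (it requires review): it is in category M.
By R13 (it carries flag T1, it is elevated): it has a valid MFA token.
By R24 (it carries flag G, it is in category M): it has attribute H1.
By R27 (it has a valid MFA token, it is read-only): it is audited.
By R33 (it satisfies condition X, it is tagged E): it is in state W1.
By R21 (it is audited, it has attribute H1): it is in state D.
By R25 (it is classified as H, it is in state W1, it carries a delegation token): it is tagged J1.
By R26 (it is tagged J1): it is granted.
By R16 (it is granted, it is in state D): it is tagged G1.
By R18 (it is tagged G1): it has marker W.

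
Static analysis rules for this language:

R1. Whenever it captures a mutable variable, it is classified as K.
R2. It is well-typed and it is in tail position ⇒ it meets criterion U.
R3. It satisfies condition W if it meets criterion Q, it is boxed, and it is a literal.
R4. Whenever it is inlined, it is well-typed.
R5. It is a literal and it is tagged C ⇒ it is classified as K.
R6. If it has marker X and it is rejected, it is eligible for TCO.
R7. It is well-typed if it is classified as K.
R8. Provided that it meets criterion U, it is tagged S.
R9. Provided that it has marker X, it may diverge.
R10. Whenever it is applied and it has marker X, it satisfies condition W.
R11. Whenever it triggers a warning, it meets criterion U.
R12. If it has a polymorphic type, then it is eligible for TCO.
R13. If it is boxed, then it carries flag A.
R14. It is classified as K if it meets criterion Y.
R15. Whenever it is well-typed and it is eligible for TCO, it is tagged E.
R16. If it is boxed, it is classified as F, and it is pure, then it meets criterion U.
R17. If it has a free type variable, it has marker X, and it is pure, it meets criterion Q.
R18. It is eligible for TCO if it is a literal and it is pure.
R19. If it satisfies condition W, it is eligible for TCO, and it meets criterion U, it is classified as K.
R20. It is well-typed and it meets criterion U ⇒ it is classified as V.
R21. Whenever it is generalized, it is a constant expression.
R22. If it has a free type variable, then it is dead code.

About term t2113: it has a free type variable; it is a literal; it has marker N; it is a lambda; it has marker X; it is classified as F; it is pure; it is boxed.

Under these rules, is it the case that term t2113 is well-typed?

Yes

By R16 (it is boxed, it is classified as F, it is pure): it meets criterion U.
By R17 (it has a free type variable, it has marker X, it is pure): it meets criterion Q.
By R18 (it is a literal, it is pure): it is eligible for TCO.
By R3 (it meets criterion Q, it is boxed, it is a literal): it satisfies condition W.
By R19 (it satisfies condition W, it is eligible for TCO, it meets criterion U): it is classified as K.
By R7 (it is classified as K): it is well-typed.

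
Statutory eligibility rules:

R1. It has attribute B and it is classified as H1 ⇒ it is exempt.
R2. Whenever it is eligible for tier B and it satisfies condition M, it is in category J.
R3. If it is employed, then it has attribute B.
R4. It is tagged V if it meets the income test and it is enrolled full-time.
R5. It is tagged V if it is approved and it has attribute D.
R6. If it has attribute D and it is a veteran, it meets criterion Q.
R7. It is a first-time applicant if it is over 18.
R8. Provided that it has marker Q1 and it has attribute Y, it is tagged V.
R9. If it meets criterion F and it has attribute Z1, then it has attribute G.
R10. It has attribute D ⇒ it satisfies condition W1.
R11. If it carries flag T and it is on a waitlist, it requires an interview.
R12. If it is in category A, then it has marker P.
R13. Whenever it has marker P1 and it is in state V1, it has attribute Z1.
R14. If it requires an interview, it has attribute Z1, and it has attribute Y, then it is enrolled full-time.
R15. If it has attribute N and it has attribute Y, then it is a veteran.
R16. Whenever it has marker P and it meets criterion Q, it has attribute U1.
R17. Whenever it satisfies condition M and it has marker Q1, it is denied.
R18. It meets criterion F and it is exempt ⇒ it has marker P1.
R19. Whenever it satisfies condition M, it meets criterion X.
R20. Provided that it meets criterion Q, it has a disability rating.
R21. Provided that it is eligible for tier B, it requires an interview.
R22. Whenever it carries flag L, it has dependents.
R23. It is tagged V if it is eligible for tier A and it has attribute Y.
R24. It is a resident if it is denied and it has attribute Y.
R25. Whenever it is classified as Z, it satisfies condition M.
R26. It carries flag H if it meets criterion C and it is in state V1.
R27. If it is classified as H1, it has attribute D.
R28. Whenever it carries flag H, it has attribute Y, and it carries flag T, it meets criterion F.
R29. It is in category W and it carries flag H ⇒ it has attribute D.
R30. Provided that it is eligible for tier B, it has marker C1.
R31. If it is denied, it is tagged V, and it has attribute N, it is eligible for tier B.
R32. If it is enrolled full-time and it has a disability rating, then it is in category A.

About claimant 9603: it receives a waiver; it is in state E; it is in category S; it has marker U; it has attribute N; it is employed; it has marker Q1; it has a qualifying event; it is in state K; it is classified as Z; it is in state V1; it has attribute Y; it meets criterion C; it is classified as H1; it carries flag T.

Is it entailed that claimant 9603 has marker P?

By R3 (it is employed): it has attribute B.
By R8 (it has marker Q1, it has attribute Y): it is tagged V.
By R15 (it has attribute N, it has attribute Y): it is a veteran.
By R25 (it is classified as Z): it satisfies condition M.
By R26 (it meets criterion C, it is in state V1): it carries flag H.
By R27 (it is classified as H1): it has attribute D.
By R28 (it carries flag H, it has attribute Y, it carries flag T): it meets criterion F.
By R1 (it has attribute B, it is classified as H1): it is exempt.
By R6 (it has attribute D, it is a veteran): it meets criterion Q.
By R17 (it satisfies condition M, it has marker Q1): it is denied.
By R18 (it meets criterion F, it is exempt): it has marker P1.
By R20 (it meets criterion Q): it has a disability rating.
By R31 (it is denied, it is tagged V, it has attribute N): it is eligible for tier B.
By R13 (it has marker P1, it is in state V1): it has attribute Z1.
By R21 (it is eligible for tier B): it requires an interview.
By R14 (it requires an interview, it has attribute Z1, it has attribute Y): it is enrolled full-time.
By R32 (it is enrolled full-time, it has a disability rating): it is in category A.
By R12 (it is in category A): it has marker P.

Yes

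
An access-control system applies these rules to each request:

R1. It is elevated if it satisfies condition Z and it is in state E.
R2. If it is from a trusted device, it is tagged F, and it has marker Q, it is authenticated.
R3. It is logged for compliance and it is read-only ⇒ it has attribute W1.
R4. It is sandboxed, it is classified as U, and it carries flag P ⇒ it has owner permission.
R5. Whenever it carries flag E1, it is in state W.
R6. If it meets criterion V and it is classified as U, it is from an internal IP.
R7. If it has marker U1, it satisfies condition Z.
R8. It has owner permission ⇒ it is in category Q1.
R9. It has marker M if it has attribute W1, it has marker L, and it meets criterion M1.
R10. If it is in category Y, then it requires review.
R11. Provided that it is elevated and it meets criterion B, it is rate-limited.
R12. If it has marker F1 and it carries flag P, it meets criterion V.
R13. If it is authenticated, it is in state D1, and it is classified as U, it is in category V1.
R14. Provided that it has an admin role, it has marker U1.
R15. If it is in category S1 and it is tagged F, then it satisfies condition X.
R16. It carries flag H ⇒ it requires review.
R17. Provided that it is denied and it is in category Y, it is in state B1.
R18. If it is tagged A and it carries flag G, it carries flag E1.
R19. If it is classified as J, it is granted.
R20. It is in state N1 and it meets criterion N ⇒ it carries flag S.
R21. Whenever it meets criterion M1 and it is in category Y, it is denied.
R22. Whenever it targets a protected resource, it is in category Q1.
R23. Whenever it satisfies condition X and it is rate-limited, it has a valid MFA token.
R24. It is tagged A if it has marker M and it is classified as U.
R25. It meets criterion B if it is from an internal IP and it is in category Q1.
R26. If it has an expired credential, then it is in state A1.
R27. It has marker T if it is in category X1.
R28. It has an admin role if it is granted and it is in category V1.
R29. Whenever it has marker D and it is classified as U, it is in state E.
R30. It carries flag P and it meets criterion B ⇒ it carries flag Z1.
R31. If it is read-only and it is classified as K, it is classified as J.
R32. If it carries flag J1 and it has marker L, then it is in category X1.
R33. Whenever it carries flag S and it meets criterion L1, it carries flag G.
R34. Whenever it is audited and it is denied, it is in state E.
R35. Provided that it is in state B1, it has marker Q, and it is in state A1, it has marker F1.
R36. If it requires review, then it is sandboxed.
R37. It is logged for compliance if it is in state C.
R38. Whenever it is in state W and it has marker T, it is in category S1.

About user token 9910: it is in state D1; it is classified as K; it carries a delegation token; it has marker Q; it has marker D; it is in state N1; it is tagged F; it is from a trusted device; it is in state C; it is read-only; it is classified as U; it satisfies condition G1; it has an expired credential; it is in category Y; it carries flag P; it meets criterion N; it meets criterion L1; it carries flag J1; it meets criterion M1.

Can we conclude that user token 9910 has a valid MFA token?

Forward chaining from the given facts derives: is authenticated, requires review, is in category V1, carries flag S, is denied, is in state A1, is in state E, is classified as J, carries flag G, is sandboxed, is logged for compliance, has attribute W1, has owner permission, is in category Q1, is in state B1, is granted, has an admin role, has marker F1, meets criterion V, has marker U1, is from an internal IP, satisfies condition Z, meets criterion B, carries flag Z1, is elevated, is rate-limited.
The only rule concluding "it has a valid MFA token" is R23, which needs "it satisfies condition X"; that is never established.

No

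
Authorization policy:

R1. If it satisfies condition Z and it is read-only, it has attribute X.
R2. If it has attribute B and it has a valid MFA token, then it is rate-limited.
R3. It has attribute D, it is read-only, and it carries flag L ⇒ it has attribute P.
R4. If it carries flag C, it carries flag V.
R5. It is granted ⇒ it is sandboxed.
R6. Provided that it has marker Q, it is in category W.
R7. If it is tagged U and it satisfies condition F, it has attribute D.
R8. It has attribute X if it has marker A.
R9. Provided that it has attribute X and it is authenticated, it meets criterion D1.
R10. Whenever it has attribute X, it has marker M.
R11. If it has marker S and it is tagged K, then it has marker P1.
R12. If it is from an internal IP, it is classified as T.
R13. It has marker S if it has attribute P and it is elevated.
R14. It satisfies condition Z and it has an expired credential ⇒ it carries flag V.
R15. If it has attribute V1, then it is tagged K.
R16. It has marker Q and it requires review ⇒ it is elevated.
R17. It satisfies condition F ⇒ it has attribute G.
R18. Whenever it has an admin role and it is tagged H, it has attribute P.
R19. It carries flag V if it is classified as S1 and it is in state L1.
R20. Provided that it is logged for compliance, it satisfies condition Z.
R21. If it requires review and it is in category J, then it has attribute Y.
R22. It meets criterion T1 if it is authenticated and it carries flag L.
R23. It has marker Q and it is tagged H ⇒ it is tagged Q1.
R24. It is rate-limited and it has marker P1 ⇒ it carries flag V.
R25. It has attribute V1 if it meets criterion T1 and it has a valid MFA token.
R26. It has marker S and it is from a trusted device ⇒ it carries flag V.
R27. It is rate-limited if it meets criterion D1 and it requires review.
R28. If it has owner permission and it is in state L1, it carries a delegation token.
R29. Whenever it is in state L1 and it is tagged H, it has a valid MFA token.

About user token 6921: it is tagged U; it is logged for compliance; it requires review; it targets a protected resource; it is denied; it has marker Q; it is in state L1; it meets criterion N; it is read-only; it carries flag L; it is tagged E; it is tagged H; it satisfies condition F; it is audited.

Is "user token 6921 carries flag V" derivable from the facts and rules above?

No

Forward chaining from the given facts derives: is in category W, has attribute D, is elevated, has attribute G, satisfies condition Z, is tagged Q1, has a valid MFA token, has attribute X, has attribute P, has marker M, has marker S.
Rules concluding "it carries flag V": R4 needs "it carries flag C"; R14 needs "it has an expired credential"; R19 needs "it is classified as S1"; R24 needs "it is rate-limited"; R26 needs "it is from a trusted device" — none of these are established.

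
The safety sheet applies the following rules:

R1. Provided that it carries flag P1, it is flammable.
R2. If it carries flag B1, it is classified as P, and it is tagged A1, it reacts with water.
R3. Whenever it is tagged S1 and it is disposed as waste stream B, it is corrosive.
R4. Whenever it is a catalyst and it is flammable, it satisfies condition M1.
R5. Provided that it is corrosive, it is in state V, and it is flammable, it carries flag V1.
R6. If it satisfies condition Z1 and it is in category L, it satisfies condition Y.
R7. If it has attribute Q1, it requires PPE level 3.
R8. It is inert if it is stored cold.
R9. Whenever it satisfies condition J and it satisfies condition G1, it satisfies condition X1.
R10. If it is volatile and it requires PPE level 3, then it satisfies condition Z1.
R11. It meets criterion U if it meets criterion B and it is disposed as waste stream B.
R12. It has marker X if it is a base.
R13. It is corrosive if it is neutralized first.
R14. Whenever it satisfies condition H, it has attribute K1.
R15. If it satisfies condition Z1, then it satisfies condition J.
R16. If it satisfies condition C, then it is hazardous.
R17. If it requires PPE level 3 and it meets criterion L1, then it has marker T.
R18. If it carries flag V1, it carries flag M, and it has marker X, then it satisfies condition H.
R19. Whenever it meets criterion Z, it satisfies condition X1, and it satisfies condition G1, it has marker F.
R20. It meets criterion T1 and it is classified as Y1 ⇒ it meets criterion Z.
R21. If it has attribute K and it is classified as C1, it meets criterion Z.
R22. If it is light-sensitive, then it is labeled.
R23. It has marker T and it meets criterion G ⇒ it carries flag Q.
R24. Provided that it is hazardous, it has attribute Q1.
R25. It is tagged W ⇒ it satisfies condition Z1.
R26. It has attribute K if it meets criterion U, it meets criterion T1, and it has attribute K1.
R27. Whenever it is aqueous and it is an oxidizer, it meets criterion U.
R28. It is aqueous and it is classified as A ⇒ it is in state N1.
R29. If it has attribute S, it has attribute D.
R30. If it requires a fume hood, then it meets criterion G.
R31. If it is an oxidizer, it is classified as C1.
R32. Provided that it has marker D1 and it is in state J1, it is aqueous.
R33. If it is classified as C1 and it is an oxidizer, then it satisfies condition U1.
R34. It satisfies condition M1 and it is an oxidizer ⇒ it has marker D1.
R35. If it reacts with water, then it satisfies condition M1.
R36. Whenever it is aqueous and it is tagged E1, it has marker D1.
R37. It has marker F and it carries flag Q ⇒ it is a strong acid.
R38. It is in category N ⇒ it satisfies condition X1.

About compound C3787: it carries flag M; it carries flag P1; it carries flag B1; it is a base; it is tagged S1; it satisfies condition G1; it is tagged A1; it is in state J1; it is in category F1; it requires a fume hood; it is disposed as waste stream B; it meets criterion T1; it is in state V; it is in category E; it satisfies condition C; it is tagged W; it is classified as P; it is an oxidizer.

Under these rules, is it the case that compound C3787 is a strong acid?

No

Forward chaining from the given facts derives: is flammable, reacts with water, is corrosive, carries flag V1, has marker X, is hazardous, satisfies condition H, has attribute Q1, satisfies condition Z1, meets criterion G, is classified as C1, satisfies condition U1, satisfies condition M1, requires PPE level 3, has attribute K1, satisfies condition J, has marker D1, satisfies condition X1, is aqueous, meets criterion U, has attribute K, meets criterion Z, has marker F.
The only rule concluding "it is a strong acid" is R37, which needs "it carries flag Q"; that is never established.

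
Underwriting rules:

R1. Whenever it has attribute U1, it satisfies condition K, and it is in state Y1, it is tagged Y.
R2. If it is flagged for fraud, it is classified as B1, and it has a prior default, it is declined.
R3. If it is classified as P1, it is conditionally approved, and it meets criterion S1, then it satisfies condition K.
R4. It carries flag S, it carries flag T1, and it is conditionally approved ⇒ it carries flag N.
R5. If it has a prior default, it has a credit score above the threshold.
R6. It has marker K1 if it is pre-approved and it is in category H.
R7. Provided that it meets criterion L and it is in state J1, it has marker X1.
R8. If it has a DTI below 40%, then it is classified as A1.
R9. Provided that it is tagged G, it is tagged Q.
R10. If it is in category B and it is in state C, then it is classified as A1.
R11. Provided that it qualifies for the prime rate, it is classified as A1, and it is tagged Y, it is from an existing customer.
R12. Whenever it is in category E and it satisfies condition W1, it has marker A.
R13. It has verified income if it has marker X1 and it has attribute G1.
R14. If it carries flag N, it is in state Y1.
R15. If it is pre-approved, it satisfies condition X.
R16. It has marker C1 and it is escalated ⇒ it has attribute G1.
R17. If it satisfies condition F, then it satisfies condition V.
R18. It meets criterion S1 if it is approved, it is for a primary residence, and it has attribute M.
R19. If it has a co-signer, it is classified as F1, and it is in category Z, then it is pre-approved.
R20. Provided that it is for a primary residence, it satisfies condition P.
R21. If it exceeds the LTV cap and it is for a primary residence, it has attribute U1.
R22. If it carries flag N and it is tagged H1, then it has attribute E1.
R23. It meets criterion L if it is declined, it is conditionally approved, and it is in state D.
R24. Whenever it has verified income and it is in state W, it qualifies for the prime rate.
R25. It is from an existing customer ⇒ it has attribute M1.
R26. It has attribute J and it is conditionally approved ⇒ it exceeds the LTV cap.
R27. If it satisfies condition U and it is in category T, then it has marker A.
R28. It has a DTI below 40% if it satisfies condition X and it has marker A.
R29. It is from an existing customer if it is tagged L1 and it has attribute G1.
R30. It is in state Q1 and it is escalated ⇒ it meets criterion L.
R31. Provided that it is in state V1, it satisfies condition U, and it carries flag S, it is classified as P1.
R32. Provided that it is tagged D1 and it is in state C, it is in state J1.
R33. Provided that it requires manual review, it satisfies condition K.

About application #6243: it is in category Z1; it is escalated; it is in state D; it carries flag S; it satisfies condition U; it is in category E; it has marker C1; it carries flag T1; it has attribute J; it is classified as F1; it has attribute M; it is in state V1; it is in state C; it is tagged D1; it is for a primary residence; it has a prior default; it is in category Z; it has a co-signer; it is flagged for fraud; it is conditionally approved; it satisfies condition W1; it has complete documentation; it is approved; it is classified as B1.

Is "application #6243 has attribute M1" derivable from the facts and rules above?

No

Forward chaining from the given facts derives: is declined, carries flag N, has a credit score above the threshold, has marker A, is in state Y1, has attribute G1, meets criterion S1, is pre-approved, satisfies condition P, meets criterion L, exceeds the LTV cap, is classified as P1, is in state J1, satisfies condition K, has marker X1, has verified income, satisfies condition X, has attribute U1, has a DTI below 40%, is tagged Y, is classified as A1.
The only rule concluding "it has attribute M1" is R25, which needs "it is from an existing customer"; that is never established.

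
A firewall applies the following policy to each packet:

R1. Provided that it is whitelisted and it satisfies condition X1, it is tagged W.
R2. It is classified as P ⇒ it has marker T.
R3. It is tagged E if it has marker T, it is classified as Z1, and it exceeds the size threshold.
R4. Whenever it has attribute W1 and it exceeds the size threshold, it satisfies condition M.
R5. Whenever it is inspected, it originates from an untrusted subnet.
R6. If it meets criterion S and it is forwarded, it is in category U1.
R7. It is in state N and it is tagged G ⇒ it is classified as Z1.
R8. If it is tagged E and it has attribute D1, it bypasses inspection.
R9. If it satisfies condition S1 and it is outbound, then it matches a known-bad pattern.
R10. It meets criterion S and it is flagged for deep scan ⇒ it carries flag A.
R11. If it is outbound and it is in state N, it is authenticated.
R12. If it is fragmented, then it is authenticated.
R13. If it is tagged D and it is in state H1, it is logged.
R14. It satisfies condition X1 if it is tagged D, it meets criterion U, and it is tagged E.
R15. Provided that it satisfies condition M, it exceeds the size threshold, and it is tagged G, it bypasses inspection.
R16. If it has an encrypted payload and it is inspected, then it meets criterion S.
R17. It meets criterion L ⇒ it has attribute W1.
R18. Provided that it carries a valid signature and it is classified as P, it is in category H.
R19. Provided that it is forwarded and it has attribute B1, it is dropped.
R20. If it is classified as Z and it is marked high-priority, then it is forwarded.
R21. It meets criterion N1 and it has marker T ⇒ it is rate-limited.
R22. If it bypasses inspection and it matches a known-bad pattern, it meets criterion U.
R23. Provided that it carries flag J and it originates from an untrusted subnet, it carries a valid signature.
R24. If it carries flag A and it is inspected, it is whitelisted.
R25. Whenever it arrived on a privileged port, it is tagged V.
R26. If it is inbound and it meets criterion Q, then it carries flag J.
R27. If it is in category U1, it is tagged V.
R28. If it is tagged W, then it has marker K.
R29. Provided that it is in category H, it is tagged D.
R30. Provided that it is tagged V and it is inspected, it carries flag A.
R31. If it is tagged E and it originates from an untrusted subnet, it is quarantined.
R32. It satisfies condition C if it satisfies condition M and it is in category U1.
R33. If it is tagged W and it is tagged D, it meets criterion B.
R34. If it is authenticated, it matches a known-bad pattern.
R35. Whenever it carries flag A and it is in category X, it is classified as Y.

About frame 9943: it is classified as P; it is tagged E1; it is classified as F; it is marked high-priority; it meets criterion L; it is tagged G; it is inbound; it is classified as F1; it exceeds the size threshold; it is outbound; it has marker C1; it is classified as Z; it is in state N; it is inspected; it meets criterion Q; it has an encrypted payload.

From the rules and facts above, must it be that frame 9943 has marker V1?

Forward chaining from the given facts derives: has marker T, originates from an untrusted subnet, is classified as Z1, is authenticated, meets criterion S, has attribute W1, is forwarded, carries flag J, matches a known-bad pattern, is tagged E, satisfies condition M, is in category U1, bypasses inspection, meets criterion U, carries a valid signature, is tagged V, carries flag A, is quarantined, satisfies condition C, is in category H, is whitelisted, is tagged D, satisfies condition X1, is tagged W, has marker K, meets criterion B.
No rule has "it has marker V1" as its conclusion, and it is not among the given facts.

No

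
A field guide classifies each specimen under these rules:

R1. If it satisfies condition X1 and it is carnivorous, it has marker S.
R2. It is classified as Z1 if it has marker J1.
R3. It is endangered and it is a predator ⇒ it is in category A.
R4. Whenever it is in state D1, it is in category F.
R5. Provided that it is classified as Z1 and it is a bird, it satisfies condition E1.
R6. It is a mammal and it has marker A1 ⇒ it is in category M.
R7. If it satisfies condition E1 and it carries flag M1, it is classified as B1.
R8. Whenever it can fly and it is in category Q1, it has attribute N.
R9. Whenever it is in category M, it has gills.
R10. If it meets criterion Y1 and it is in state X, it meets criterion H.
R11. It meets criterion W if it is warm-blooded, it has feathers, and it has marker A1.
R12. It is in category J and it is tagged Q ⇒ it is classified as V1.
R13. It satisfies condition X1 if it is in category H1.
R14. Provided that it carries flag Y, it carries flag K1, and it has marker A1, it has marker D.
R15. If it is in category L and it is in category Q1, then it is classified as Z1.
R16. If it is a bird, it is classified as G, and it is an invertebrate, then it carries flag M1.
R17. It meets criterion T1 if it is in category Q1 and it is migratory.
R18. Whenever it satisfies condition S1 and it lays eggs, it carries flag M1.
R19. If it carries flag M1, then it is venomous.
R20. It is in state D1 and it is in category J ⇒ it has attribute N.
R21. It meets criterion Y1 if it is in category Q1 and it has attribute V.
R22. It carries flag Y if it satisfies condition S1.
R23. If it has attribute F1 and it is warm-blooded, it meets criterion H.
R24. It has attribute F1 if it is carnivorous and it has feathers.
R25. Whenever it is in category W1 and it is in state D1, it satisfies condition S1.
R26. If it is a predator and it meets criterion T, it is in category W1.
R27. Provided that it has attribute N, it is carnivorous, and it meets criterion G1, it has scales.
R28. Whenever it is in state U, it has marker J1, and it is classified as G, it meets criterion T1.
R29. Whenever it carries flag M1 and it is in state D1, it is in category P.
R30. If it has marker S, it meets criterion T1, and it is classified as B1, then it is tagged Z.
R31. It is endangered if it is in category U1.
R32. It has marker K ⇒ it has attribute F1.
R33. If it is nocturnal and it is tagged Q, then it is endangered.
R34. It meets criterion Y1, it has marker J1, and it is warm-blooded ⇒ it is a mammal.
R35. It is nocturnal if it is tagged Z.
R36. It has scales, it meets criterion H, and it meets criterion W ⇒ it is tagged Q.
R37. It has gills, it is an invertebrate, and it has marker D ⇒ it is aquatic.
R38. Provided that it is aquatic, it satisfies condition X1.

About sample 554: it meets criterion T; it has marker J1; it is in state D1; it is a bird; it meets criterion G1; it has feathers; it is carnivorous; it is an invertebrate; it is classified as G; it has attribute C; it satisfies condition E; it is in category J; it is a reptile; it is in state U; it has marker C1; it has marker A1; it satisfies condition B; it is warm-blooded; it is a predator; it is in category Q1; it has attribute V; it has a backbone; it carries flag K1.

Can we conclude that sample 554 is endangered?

Yes

By R2 (it has marker J1): it is classified as Z1.
By R5 (it is classified as Z1, it is a bird): it satisfies condition E1.
By R11 (it is warm-blooded, it has feathers, it has marker A1): it meets criterion W.
By R16 (it is a bird, it is classified as G, it is an invertebrate): it carries flag M1.
By R20 (it is in state D1, it is in category J): it has attribute N.
By R21 (it is in category Q1, it has attribute V): it meets criterion Y1.
By R24 (it is carnivorous, it has feathers): it has attribute F1.
By R26 (it is a predator, it meets criterion T): it is in category W1.
By R27 (it has attribute N, it is carnivorous, it meets criterion G1): it has scales.
By R28 (it is in state U, it has marker J1, it is classified as G): it meets criterion T1.
By R34 (it meets criterion Y1, it has marker J1, it is warm-blooded): it is a mammal.
By R6 (it is a mammal, it has marker A1): it is in category M.
By R7 (it satisfies condition E1, it carries flag M1): it is classified as B1.
By R9 (it is in category M): it has gills.
By R23 (it has attribute F1, it is warm-blooded): it meets criterion H.
By R25 (it is in category W1, it is in state D1): it satisfies condition S1.
By R36 (it has scales, it meets criterion H, it meets criterion W): it is tagged Q.
By R22 (it satisfies condition S1): it carries flag Y.
By R14 (it carries flag Y, it carries flag K1, it has marker A1): it has marker D.
By R37 (it has gills, it is an invertebrate, it has marker D): it is aquatic.
By R38 (it is aquatic): it satisfies condition X1.
By R1 (it satisfies condition X1, it is carnivorous): it has marker S.
By R30 (it has marker S, it meets criterion T1, it is classified as B1): it is tagged Z.
By R35 (it is tagged Z): it is nocturnal.
By R33 (it is nocturnal, it is tagged Q): it is endangered.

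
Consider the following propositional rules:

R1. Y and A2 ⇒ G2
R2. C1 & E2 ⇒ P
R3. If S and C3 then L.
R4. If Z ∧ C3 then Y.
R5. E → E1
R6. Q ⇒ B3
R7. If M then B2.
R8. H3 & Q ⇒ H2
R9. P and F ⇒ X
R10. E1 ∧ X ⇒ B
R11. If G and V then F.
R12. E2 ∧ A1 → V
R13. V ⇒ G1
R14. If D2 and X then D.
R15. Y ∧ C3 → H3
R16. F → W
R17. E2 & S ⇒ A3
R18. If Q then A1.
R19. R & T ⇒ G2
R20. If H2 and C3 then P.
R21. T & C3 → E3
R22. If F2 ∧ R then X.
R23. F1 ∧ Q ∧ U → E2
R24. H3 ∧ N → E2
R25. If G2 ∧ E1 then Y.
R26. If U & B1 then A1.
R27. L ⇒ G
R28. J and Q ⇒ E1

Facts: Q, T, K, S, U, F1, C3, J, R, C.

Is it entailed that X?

Yes

L  (by R3: S, C3)
A1  (by R18: Q)
G2  (by R19: R, T)
E2  (by R23: F1, Q, U)
G  (by R27: L)
E1  (by R28: J, Q)
V  (by R12: E2, A1)
Y  (by R25: G2, E1)
F  (by R11: G, V)
H3  (by R15: Y, C3)
H2  (by R8: H3, Q)
P  (by R20: H2, C3)
X  (by R9: P, F)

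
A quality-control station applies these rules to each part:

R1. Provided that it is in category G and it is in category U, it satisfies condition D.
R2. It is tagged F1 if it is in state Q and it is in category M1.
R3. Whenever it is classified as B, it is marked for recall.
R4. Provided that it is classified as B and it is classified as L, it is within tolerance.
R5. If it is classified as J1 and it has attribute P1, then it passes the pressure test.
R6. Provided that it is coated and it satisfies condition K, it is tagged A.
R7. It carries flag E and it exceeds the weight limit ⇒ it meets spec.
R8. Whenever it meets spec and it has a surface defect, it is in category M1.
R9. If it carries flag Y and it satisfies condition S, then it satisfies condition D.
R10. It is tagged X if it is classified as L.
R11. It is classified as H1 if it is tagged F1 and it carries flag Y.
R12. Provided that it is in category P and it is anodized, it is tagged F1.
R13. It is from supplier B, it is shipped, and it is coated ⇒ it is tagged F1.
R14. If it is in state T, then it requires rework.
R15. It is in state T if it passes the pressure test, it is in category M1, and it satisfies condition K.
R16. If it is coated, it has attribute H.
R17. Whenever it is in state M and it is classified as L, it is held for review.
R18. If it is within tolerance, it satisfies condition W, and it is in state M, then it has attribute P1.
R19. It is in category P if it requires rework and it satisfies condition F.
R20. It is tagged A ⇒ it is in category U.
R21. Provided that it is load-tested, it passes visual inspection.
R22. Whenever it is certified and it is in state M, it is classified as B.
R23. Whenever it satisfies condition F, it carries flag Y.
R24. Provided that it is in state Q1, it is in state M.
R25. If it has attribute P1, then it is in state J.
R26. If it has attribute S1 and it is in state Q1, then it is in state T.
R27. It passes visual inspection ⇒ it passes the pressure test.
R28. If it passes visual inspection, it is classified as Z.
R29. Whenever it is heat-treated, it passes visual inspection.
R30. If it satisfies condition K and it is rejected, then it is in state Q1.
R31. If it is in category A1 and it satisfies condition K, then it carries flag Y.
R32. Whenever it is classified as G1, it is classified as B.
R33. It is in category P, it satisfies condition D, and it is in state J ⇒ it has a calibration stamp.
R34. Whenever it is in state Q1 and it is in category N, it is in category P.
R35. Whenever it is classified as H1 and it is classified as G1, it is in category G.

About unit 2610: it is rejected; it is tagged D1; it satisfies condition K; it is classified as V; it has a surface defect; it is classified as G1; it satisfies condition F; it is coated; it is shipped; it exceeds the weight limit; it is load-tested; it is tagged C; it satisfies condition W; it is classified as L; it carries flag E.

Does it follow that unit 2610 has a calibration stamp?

Forward chaining from the given facts derives: is tagged A, meets spec, is in category M1, is tagged X, has attribute H, is in category U, passes visual inspection, carries flag Y, passes the pressure test, is classified as Z, is in state Q1, is classified as B, is marked for recall, is within tolerance, is in state T, is in state M, requires rework, is held for review, has attribute P1, is in category P, is in state J.
The only rule concluding "it has a calibration stamp" is R33, which needs "it satisfies condition D"; that is never established.

No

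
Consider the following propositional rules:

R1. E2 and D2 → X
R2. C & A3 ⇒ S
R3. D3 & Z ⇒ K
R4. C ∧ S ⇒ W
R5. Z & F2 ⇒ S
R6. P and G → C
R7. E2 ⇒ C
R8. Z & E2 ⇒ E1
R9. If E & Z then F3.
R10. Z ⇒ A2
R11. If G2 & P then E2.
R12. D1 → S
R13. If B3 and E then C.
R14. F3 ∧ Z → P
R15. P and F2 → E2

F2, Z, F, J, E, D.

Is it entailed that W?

Yes

S  (by R5: Z, F2)
F3  (by R9: E, Z)
P  (by R14: F3, Z)
E2  (by R15: P, F2)
C  (by R7: E2)
W  (by R4: C, S)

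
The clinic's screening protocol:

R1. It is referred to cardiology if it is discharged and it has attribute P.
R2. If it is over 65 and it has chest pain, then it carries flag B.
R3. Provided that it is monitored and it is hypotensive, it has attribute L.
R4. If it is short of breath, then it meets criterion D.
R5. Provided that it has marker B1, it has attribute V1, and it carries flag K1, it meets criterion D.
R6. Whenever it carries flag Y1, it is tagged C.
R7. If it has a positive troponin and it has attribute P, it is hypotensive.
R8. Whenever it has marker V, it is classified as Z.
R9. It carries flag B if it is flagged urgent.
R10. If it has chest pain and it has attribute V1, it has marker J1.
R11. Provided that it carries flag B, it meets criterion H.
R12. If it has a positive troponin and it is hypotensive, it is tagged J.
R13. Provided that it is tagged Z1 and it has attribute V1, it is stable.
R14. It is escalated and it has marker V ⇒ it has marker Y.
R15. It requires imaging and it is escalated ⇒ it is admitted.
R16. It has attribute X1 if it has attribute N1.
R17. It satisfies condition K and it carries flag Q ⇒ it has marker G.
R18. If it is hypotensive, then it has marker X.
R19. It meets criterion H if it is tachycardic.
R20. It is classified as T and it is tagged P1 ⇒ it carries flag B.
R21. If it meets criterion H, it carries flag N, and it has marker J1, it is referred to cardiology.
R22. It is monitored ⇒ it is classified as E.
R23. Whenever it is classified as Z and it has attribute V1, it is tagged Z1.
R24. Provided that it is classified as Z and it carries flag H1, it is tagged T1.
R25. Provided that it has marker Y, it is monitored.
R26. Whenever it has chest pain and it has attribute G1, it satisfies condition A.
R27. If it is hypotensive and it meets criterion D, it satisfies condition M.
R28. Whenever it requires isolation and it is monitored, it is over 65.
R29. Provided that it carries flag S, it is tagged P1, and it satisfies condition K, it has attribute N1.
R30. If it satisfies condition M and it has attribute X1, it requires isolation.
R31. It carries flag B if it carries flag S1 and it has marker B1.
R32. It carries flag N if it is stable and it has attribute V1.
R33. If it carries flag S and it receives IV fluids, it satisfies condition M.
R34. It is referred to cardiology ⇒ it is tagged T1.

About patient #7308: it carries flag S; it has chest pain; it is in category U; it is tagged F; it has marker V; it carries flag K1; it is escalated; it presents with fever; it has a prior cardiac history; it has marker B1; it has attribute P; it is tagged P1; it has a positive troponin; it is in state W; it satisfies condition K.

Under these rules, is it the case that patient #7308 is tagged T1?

No

Forward chaining from the given facts derives: is hypotensive, is classified as Z, is tagged J, has marker Y, has marker X, is monitored, has attribute N1, has attribute L, has attribute X1, is classified as E.
Rules concluding "it is tagged T1": R24 needs "it carries flag H1"; R34 needs "it is referred to cardiology" — none of these are established.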